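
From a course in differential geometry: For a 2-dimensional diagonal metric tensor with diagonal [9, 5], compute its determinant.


For a diagonal metric, the determinant is the product of diagonal entries.
Diagonal entries: 9, 5
det(g) = 9 * 5 = 45

45


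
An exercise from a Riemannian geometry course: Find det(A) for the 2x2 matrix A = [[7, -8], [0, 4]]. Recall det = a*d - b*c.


For a 2x2 matrix [[a, b], [c, d]], det = a*d - b*c.
a = 7, b = -8, c = 0, d = 4
a*d = 7 * 4 = 28
b*c = -8 * 0 = 0
det = 28 - 0 = 28

28


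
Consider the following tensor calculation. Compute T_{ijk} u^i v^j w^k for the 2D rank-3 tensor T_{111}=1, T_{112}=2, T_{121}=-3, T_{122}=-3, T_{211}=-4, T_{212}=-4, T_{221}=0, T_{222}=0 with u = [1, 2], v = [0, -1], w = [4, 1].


S = sum over i,j,k of T_{ijk} u_i v_j w_k. Expanding all 8 terms:
T_{111}*u_1*v_1*w_1 = 1*1*0*4 = 0  (running total: 0)
T_{112}*u_1*v_1*w_2 = 2*1*0*1 = 0  (running total: 0)
T_{121}*u_1*v_2*w_1 = -3*1*-1*4 = 12  (running total: 12)
T_{122}*u_1*v_2*w_2 = -3*1*-1*1 = 3  (running total: 15)
T_{211}*u_2*v_1*w_1 = -4*2*0*4 = 0  (running total: 15)
T_{212}*u_2*v_1*w_2 = -4*2*0*1 = 0  (running total: 15)
T_{221}*u_2*v_2*w_1 = 0*2*-1*4 = 0  (running total: 15)
T_{222}*u_2*v_2*w_2 = 0*2*-1*1 = 0  (running total: 15)
S = 15

15


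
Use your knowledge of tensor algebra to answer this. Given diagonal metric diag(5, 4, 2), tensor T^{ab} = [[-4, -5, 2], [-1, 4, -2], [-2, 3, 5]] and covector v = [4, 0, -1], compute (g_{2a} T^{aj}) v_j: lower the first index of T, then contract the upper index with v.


Step 1: lower the first index. For a diagonal metric, g_{ia} T^{aj} = g_{ii} T^{ij} (no sum on i).
g_{22} = 4
S_2{}^1 = 4 * T^{21} = 4 * -1 = -4
S_2{}^2 = 4 * T^{22} = 4 * 4 = 16
S_2{}^3 = 4 * T^{23} = 4 * -2 = -8
Step 2: contract S_2{}^j with v_j.
S_2{}^1 * v_1 = -4 * 4 = -16
S_2{}^2 * v_2 = 16 * 0 = 0
S_2{}^3 * v_3 = -8 * -1 = 8
Result = -16 + 0 + 8 = -8

-8


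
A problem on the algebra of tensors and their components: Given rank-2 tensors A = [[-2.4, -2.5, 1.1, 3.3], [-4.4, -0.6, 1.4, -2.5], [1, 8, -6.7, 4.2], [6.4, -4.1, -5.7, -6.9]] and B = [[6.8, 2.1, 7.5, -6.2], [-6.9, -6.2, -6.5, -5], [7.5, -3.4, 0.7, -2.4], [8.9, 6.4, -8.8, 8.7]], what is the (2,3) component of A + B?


Tensor addition is component-wise: (A + B)_{ij} = A_{ij} + B_{ij}.
A_{23} = 1.4
B_{23} = -6.5
(A + B)_{23} = 1.4 + -6.5 = -5.1

-5.1


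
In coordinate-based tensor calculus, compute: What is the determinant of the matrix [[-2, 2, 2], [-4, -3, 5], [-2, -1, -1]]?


Expanding along the first row, det(A) = a11*M_11 - a12*M_12 + a13*M_13, where M_1j is the (1,j) minor.
Minor M_11 = -3*-1 - 5*-1 = 8
Minor M_12 = -4*-1 - 5*-2 = 14
Minor M_13 = -4*-1 - -3*-2 = -2
det = -2*(8) - 2*(14) + 2*(-2)
    = -16 - 28 + -4
    = -48

-48


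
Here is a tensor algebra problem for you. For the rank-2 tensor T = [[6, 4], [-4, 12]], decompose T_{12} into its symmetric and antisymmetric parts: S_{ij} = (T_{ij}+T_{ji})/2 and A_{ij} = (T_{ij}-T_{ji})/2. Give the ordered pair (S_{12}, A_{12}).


T_{12} = 4
T_{21} = -4
S_{12} = (4 + -4)/2 = 0/2 = 0
A_{12} = (4 - -4)/2 = 8/2 = 4
Check: S + A = 0 + 4 = 4 = T_{12}.

(0, 4)


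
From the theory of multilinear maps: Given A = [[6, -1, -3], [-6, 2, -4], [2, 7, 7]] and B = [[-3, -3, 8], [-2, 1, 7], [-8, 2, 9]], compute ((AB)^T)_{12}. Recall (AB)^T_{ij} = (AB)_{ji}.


(AB)^T_{ij} = (AB)_{ji} = sum_k A_{jk} B_{ki}.
For i=1, j=2 we need (AB)_{21}:
A_{21} * B_{11} = -6 * -3 = 18
A_{22} * B_{21} = 2 * -2 = -4
A_{23} * B_{31} = -4 * -8 = 32
Sum = 18 + -4 + 32 = 46

46


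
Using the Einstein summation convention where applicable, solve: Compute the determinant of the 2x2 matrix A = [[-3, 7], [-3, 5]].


For a 2x2 matrix [[a, b], [c, d]], det = a*d - b*c.
a = -3, b = 7, c = -3, d = 5
a*d = -3 * 5 = -15
b*c = 7 * -3 = -21
det = -15 - -21 = 6

6


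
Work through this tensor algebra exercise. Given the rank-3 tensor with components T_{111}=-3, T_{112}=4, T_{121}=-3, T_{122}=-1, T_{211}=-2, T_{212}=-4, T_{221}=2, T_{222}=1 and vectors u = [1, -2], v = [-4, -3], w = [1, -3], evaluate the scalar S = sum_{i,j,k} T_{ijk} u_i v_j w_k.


S = sum over i,j,k of T_{ijk} u_i v_j w_k. Expanding all 8 terms:
T_{111}*u_1*v_1*w_1 = -3*1*-4*1 = 12  (running total: 12)
T_{112}*u_1*v_1*w_2 = 4*1*-4*-3 = 48  (running total: 60)
T_{121}*u_1*v_2*w_1 = -3*1*-3*1 = 9  (running total: 69)
T_{122}*u_1*v_2*w_2 = -1*1*-3*-3 = -9  (running total: 60)
T_{211}*u_2*v_1*w_1 = -2*-2*-4*1 = -16  (running total: 44)
T_{212}*u_2*v_1*w_2 = -4*-2*-4*-3 = 96  (running total: 140)
T_{221}*u_2*v_2*w_1 = 2*-2*-3*1 = 12  (running total: 152)
T_{222}*u_2*v_2*w_2 = 1*-2*-3*-3 = -18  (running total: 134)
S = 134

134


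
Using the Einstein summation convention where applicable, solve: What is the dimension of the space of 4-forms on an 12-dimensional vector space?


The dimension of the space of p-forms on an n-dimensional space is C(n, p).
n = 12, p = 4
C(12, 4) = 12! / (4! * 8!) = 495

495


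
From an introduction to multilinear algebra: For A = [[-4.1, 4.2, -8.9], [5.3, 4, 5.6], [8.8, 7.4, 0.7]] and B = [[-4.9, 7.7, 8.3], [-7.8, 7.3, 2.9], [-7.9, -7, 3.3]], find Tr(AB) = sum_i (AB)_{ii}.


Tr(AB) = sum_i (AB)_{ii} where (AB)_{ii} = sum_k A_{ik} B_{ki}.
(AB)_{11} = -4.1*-4.9 + 4.2*-7.8 + -8.9*-7.9 = 57.64
(AB)_{22} = 5.3*7.7 + 4*7.3 + 5.6*-7 = 30.81
(AB)_{33} = 8.8*8.3 + 7.4*2.9 + 0.7*3.3 = 96.81
Tr(AB) = 57.64 + 30.81 + 96.81 = 185.26

185.26


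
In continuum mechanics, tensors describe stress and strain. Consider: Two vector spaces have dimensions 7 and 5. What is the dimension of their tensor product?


The dimension of a tensor product is the product of dimensions.
dim(V) = 7, dim(W) = 5
dim(V (x) W) = 7 * 5 = 35

35


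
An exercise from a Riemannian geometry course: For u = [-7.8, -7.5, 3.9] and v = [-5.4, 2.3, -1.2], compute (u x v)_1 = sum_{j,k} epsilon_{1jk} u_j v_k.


(u x v)_1 = sum_{j,k} epsilon_{1jk} u_j v_k. Only permutations of (1,2,3) contribute; the two non-zero terms are:
eps_{123} u_2 v_3 = 1 * -7.5 * -1.2 = 9
eps_{132} u_3 v_2 = -1 * 3.9 * 2.3 = -8.97
(u x v)_1 = 0.03

0.03


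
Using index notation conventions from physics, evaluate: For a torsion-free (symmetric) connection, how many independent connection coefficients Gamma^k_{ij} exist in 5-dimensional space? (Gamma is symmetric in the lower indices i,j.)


Christoffel symbols Gamma^k_{ij} are symmetric in i,j, so there are d * d(d+1)/2 independent symbols.
d = 5
d(d+1)/2 = 5 * 6 / 2 = 15
Total = 5 * 15 = 75

75


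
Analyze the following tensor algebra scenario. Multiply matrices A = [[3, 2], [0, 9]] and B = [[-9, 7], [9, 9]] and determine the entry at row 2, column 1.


(AB)_{ij} = sum_k A_{ik} B_{kj}.
For i=2, j=1:
A_{21} * B_{11} = 0 * -9 = 0
A_{22} * B_{21} = 9 * 9 = 81
Sum = 0 + 81 = 81

81


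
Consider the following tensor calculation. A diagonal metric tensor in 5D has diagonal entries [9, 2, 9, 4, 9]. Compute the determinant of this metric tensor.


For a diagonal metric, the determinant is the product of diagonal entries.
Diagonal entries: 9, 2, 9, 4, 9
det(g) = 9 * 2 * 9 * 4 * 9 = 5832

5832


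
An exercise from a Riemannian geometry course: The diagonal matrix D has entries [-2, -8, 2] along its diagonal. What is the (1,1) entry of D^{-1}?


For a diagonal matrix, the inverse has entries (D^{-1})_{ii} = 1/d_{ii}.
The diagonal entries are: d_{11} = -2, d_{22} = -8, d_{33} = 2
We need (D^{-1})_{11} = 1/d_{11} = 1/-2 = -1/2

-1/2


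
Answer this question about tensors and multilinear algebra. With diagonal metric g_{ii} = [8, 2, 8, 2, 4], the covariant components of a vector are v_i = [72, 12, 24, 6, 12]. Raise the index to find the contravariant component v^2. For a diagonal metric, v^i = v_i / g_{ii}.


To raise an index with a diagonal metric: v^i = v_i / g_{ii}.
For index 2: v_2 = 12, g_{22} = 2
v^2 = 12 / 2 = 6

6


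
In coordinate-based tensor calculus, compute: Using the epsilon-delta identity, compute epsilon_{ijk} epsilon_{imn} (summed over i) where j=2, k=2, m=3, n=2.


Using the identity: epsilon_{ijk} epsilon_{imn} = delta_{jm} delta_{kn} - delta_{jn} delta_{km}.
delta_{23} = 0
delta_{22} = 1
delta_{22} = 1
delta_{23} = 0
Result = 0 * 1 - 1 * 0 = 0 - 0 = 0

0


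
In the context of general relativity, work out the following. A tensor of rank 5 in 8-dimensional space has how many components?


The number of components of a rank-r tensor in d dimensions is d^r.
Here d = 8 and r = 5.
8^5 = 32768

32768


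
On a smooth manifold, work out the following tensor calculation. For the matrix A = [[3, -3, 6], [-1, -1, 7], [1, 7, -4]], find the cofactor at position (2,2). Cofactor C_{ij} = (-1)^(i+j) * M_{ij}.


To find cofactor C_{22}, delete row 2 and column 2.
The resulting 2x2 submatrix is: [[3, 6], [1, -4]]
Minor M_{22} = 3*-4 - 6*1
  = -12 - 6 = -18
Sign = (-1)^(2+2) = (-1)^4 = 1
Cofactor C_{22} = 1 * -18 = -18

-18


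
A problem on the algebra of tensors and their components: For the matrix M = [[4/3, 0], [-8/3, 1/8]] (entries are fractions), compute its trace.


The trace is the sum of diagonal entries.
Diagonal: M[1,1] = 4/3, M[2,2] = 1/8
Tr(M) = 4/3 + 1/8
Computing step by step:
After adding M[1,1]: 4/3
After adding M[2,2]: 35/24
Tr(M) = 35/24

35/24


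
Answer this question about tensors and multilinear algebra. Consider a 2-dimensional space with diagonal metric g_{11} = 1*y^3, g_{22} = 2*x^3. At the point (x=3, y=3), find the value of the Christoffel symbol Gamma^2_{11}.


For a diagonal metric, Gamma^k_{ij} = (1/2) g^{kk} (dg_{ik}/dx_j + dg_{jk}/dx_i - dg_{ij}/dx_k).
The metric is diagonal, so g_{ab} = 0 for a != b.
At the given point: g_{11} = 27, g_{22} = 54
g^{22} = 1/54
dg_{12}/dx_1 = 0 (off-diagonal)
dg_{12}/dx_1 = 0 (off-diagonal)
dg_{11}/dx_2 = dg_{11}/dx_2 = 27
Numerator = 0 + 0 - 27 = -27
Gamma^2_{11} = -27 / (2 * 54) = -1/4

-1/4


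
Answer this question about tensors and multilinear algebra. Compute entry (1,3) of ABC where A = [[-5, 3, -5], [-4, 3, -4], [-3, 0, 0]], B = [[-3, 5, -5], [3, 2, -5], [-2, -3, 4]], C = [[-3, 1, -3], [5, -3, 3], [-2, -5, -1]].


(ABC)_{13} = sum_m (AB)_{1m} C_{m3}. First compute row 1 of AB.
(AB)_{11} = -5*-3 + 3*3 + -5*-2 = 34
(AB)_{12} = -5*5 + 3*2 + -5*-3 = -4
(AB)_{13} = -5*-5 + 3*-5 + -5*4 = -10
Now contract with column 3 of C:
(AB)_{11} * C_{13} = 34 * -3 = -102
(AB)_{12} * C_{23} = -4 * 3 = -12
(AB)_{13} * C_{33} = -10 * -1 = 10
(ABC)_{13} = -102 + -12 + 10 = -104

-104


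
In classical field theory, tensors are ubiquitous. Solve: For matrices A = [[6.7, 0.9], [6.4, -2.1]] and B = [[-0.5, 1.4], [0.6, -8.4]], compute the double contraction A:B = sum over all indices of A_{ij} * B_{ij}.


A:B = sum over all i,j of A_{ij} * B_{ij}.
Row 1: 6.7*-0.5=-3.35, 0.9*1.4=1.26 => row sum = -2.09
Row 2: 6.4*0.6=3.84, -2.1*-8.4=17.64 => row sum = 21.48
Total = -2.09 + 21.48 = 19.39

19.39


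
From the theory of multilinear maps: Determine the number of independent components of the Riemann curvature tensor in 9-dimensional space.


The Riemann tensor in d dimensions has d^2(d^2 - 1)/12 independent components.
d = 9, so d^2 = 81
d^2 - 1 = 80
d^2(d^2 - 1) = 81 * 80 = 6480
Divide by 12: 6480 / 12 = 540

540


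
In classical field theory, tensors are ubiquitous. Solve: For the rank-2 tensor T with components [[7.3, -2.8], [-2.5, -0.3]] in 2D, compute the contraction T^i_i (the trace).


The contraction (trace) of a rank-2 tensor is the sum of its diagonal elements.
Diagonal entries: A[1,1] = 7.3, A[2,2] = -0.3
Tr(A) = 7.3 + -0.3 = 7

7


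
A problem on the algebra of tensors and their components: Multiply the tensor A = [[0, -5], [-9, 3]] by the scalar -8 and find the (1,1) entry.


Scalar multiplication: (cA)_{ij} = c * A_{ij}.
c = -8
A_{11} = 0
(cA)_{11} = -8 * 0 = 0

0


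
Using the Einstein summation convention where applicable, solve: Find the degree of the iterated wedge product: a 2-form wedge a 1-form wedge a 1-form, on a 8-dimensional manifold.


The degree of a wedge product is the sum of the degrees of the individual forms.
Degrees: 2, 1, 1
Total degree = 2 + 1 + 1 = 4

4


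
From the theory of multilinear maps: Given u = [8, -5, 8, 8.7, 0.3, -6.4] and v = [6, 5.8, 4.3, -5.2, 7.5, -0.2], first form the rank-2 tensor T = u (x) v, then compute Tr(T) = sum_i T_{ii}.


The outer product gives T_{ij} = u_i v_j.
The trace (contraction) is Tr(T) = sum_i T_{ii} = sum_i u_i v_i.
Diagonal entries:
T_{11} = u_1 * v_1 = 8 * 6 = 48
T_{22} = u_2 * v_2 = -5 * 5.8 = -29
T_{33} = u_3 * v_3 = 8 * 4.3 = 34.4
T_{44} = u_4 * v_4 = 8.7 * -5.2 = -45.24
T_{55} = u_5 * v_5 = 0.3 * 7.5 = 2.25
T_{66} = u_6 * v_6 = -6.4 * -0.2 = 1.28
Tr(T) = 48 + -29 + 34.4 + -45.24 + 2.25 + 1.28 = 11.69

11.69


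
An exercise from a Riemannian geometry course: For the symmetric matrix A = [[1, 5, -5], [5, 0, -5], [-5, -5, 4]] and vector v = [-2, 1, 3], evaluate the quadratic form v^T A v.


First compute Av:
(Av)_1 = 1*-2 + 5*1 + -5*3 = -12
(Av)_2 = 5*-2 + 0*1 + -5*3 = -25
(Av)_3 = -5*-2 + -5*1 + 4*3 = 17
Av = [-12, -25, 17]
Then v^T (Av) = -2*-12 + 1*-25 + 3*17
= 24 + -25 + 51 = 50

50


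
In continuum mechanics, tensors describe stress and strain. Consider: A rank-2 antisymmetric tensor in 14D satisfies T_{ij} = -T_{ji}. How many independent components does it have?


An antisymmetric rank-2 tensor satisfies A_{ij} = -A_{ji}, so diagonal entries are zero.
The independent components are the upper-triangular entries: C(n, 2) = n(n-1)/2.
n = 14
C(14, 2) = 14 * 13 / 2 = 182 / 2 = 91

91


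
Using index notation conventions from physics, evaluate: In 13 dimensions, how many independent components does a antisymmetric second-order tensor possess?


A antisymmetric rank-2 tensor in d dimensions has d(d-1)/2 independent components.
d = 13
d(d-1)/2 = 13 * 12 / 2 = 156 / 2 = 78

78


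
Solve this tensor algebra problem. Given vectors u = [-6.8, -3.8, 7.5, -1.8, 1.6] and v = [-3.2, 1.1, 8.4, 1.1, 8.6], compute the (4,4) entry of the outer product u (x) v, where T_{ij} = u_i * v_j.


The outer product entry T_{ij} = u_i * v_j.
We need i=4, j=4.
u_4 = -1.8, v_4 = 1.1
T_{4,4} = -1.8 * 1.1 = -1.98

-1.98


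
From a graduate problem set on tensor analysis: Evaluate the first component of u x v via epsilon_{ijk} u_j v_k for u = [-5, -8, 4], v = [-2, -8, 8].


(u x v)_1 = sum_{j,k} epsilon_{1jk} u_j v_k. Only permutations of (1,2,3) contribute; the two non-zero terms are:
eps_{123} u_2 v_3 = 1 * -8 * 8 = -64
eps_{132} u_3 v_2 = -1 * 4 * -8 = 32
(u x v)_1 = -32

-32


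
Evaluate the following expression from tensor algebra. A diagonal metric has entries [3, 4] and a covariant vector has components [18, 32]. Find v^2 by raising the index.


To raise an index with a diagonal metric: v^i = v_i / g_{ii}.
For index 2: v_2 = 32, g_{22} = 4
v^2 = 32 / 4 = 8

8


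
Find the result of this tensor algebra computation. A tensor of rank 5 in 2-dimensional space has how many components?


The number of components of a rank-r tensor in d dimensions is d^r.
Here d = 2 and r = 5.
2^5 = 32

32


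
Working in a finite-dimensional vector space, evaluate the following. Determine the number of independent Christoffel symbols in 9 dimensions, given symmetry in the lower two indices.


Christoffel symbols Gamma^k_{ij} are symmetric in i,j, so there are d * d(d+1)/2 independent symbols.
d = 9
d(d+1)/2 = 9 * 10 / 2 = 45
Total = 9 * 45 = 405

405


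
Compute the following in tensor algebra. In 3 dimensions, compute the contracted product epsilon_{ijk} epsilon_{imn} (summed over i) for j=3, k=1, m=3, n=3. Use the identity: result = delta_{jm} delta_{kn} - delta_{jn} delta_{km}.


Using the identity: epsilon_{ijk} epsilon_{imn} = delta_{jm} delta_{kn} - delta_{jn} delta_{km}.
delta_{33} = 1
delta_{13} = 0
delta_{33} = 1
delta_{13} = 0
Result = 1 * 0 - 1 * 0 = 0 - 0 = 0

0


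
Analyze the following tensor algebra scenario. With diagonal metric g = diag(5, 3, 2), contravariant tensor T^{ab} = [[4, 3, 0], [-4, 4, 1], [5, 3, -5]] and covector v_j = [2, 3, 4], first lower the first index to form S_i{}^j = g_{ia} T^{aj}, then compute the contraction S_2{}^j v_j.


Step 1: lower the first index. For a diagonal metric, g_{ia} T^{aj} = g_{ii} T^{ij} (no sum on i).
g_{22} = 3
S_2{}^1 = 3 * T^{21} = 3 * -4 = -12
S_2{}^2 = 3 * T^{22} = 3 * 4 = 12
S_2{}^3 = 3 * T^{23} = 3 * 1 = 3
Step 2: contract S_2{}^j with v_j.
S_2{}^1 * v_1 = -12 * 2 = -24
S_2{}^2 * v_2 = 12 * 3 = 36
S_2{}^3 * v_3 = 3 * 4 = 12
Result = -24 + 36 + 12 = 24

24


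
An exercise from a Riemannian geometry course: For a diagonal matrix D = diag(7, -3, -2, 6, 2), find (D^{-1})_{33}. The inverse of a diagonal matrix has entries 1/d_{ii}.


For a diagonal matrix, the inverse has entries (D^{-1})_{ii} = 1/d_{ii}.
The diagonal entries are: d_{11} = 7, d_{22} = -3, d_{33} = -2, d_{44} = 6, d_{55} = 2
We need (D^{-1})_{33} = 1/d_{33} = 1/-2 = -1/2

-1/2


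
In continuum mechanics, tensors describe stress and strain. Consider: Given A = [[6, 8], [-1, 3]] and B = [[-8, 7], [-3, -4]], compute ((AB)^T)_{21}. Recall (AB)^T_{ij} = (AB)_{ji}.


(AB)^T_{ij} = (AB)_{ji} = sum_k A_{jk} B_{ki}.
For i=2, j=1 we need (AB)_{12}:
A_{11} * B_{12} = 6 * 7 = 42
A_{12} * B_{22} = 8 * -4 = -32
Sum = 42 + -32 = 10

10


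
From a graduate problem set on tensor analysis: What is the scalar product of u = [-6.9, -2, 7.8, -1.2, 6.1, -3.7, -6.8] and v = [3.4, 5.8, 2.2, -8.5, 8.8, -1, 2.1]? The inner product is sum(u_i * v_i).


The inner product u . v = sum of u_i * v_i.
Term-by-term: -6.9 * 3.4, -2 * 5.8, 7.8 * 2.2, -1.2 * -8.5, 6.1 * 8.8, -3.7 * -1, -6.8 * 2.1
Products: -23.46, -11.6, 17.16, 10.2, 53.68, 3.7, -14.28
Sum = -23.46 + -11.6 + 17.16 + 10.2 + 53.68 + 3.7 + -14.28 = 35.4

35.4


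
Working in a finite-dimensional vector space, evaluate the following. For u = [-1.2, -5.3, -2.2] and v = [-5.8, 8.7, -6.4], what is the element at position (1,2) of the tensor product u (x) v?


The outer product entry T_{ij} = u_i * v_j.
We need i=1, j=2.
u_1 = -1.2, v_2 = 8.7
T_{1,2} = -1.2 * 8.7 = -10.44

-10.44


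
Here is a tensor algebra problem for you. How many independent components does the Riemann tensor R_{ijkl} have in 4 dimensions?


The Riemann tensor in d dimensions has d^2(d^2 - 1)/12 independent components.
d = 4, so d^2 = 16
d^2 - 1 = 15
d^2(d^2 - 1) = 16 * 15 = 240
Divide by 12: 240 / 12 = 20

20


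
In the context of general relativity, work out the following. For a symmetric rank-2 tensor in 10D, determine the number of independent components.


A symmetric rank-2 tensor in d dimensions has d(d+1)/2 independent components.
d = 10
d(d+1)/2 = 10 * 11 / 2 = 110 / 2 = 55

55


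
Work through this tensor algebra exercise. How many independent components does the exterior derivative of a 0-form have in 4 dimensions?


The exterior derivative of a p-form is a (p+1)-form.
Its number of independent components is C(n, p+1).
n = 4, p+1 = 1
C(4, 1) = 4

4


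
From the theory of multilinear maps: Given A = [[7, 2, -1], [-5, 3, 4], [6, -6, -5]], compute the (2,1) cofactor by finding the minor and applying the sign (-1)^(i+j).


To find cofactor C_{21}, delete row 2 and column 1.
The resulting 2x2 submatrix is: [[2, -1], [-6, -5]]
Minor M_{21} = 2*-5 - -1*-6
  = -10 - 6 = -16
Sign = (-1)^(2+1) = (-1)^3 = -1
Cofactor C_{21} = -1 * -16 = 16

16


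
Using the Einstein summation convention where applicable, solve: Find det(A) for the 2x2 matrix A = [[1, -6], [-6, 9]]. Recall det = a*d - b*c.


For a 2x2 matrix [[a, b], [c, d]], det = a*d - b*c.
a = 1, b = -6, c = -6, d = 9
a*d = 1 * 9 = 9
b*c = -6 * -6 = 36
det = 9 - 36 = -27

-27


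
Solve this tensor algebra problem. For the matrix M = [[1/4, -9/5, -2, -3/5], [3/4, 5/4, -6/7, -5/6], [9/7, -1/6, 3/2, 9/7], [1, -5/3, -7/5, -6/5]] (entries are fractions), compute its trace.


The trace is the sum of diagonal entries.
Diagonal: M[1,1] = 1/4, M[2,2] = 5/4, M[3,3] = 3/2, M[4,4] = -6/5
Tr(M) = 1/4 + 5/4 + 3/2 + -6/5
Computing step by step:
After adding M[1,1]: 1/4
After adding M[2,2]: 3/2
After adding M[3,3]: 3
After adding M[4,4]: 9/5
Tr(M) = 9/5

9/5


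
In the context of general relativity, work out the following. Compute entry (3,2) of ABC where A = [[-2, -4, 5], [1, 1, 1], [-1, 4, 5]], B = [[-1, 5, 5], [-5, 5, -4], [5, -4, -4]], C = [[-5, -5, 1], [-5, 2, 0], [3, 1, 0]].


(ABC)_{32} = sum_m (AB)_{3m} C_{m2}. First compute row 3 of AB.
(AB)_{31} = -1*-1 + 4*-5 + 5*5 = 6
(AB)_{32} = -1*5 + 4*5 + 5*-4 = -5
(AB)_{33} = -1*5 + 4*-4 + 5*-4 = -41
Now contract with column 2 of C:
(AB)_{31} * C_{12} = 6 * -5 = -30
(AB)_{32} * C_{22} = -5 * 2 = -10
(AB)_{33} * C_{32} = -41 * 1 = -41
(ABC)_{32} = -30 + -10 + -41 = -81

-81


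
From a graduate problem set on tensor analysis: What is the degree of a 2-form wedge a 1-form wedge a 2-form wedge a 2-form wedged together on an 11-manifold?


The degree of a wedge product is the sum of the degrees of the individual forms.
Degrees: 2, 1, 2, 2
Total degree = 2 + 1 + 2 + 2 = 7

7


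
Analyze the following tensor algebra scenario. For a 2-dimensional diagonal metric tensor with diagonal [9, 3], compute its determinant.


For a diagonal metric, the determinant is the product of diagonal entries.
Diagonal entries: 9, 3
det(g) = 9 * 3 = 27

27


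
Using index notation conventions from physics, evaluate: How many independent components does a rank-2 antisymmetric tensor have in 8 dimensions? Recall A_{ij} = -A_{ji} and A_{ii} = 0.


An antisymmetric rank-2 tensor satisfies A_{ij} = -A_{ji}, so diagonal entries are zero.
The independent components are the upper-triangular entries: C(n, 2) = n(n-1)/2.
n = 8
C(8, 2) = 8 * 7 / 2 = 56 / 2 = 28

28


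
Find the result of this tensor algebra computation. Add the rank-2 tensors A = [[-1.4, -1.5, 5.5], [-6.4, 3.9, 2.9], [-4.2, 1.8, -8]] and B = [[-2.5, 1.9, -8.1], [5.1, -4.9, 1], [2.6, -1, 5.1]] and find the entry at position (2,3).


Tensor addition is component-wise: (A + B)_{ij} = A_{ij} + B_{ij}.
A_{23} = 2.9
B_{23} = 1
(A + B)_{23} = 2.9 + 1 = 3.9

3.9


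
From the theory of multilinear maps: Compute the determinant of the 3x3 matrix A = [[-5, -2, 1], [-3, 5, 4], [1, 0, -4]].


Expanding along the first row, det(A) = a11*M_11 - a12*M_12 + a13*M_13, where M_1j is the (1,j) minor.
Minor M_11 = 5*-4 - 4*0 = -20
Minor M_12 = -3*-4 - 4*1 = 8
Minor M_13 = -3*0 - 5*1 = -5
det = -5*(-20) - -2*(8) + 1*(-5)
    = 100 - -16 + -5
    = 111

111


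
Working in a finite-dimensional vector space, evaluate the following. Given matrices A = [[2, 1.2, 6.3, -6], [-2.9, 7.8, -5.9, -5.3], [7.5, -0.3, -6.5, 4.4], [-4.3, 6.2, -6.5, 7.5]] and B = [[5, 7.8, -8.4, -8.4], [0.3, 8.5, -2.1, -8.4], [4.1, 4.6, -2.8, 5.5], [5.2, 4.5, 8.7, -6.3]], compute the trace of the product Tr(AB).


Tr(AB) = sum_i (AB)_{ii} where (AB)_{ii} = sum_k A_{ik} B_{ki}.
(AB)_{11} = 2*5 + 1.2*0.3 + 6.3*4.1 + -6*5.2 = 4.99
(AB)_{22} = -2.9*7.8 + 7.8*8.5 + -5.9*4.6 + -5.3*4.5 = -7.31
(AB)_{33} = 7.5*-8.4 + -0.3*-2.1 + -6.5*-2.8 + 4.4*8.7 = -5.89
(AB)_{44} = -4.3*-8.4 + 6.2*-8.4 + -6.5*5.5 + 7.5*-6.3 = -98.96
Tr(AB) = 4.99 + -7.31 + -5.89 + -98.96 = -107.17

-107.17


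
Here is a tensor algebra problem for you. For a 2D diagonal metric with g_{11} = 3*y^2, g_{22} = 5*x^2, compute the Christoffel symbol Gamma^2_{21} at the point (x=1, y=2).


For a diagonal metric, Gamma^k_{ij} = (1/2) g^{kk} (dg_{ik}/dx_j + dg_{jk}/dx_i - dg_{ij}/dx_k).
The metric is diagonal, so g_{ab} = 0 for a != b.
At the given point: g_{11} = 12, g_{22} = 5
g^{22} = 1/5
dg_{22}/dx_1 = dg_{22}/dx_1 = 10
dg_{12}/dx_2 = 0 (off-diagonal)
dg_{21}/dx_2 = 0 (off-diagonal)
Numerator = 10 + 0 - 0 = 10
Gamma^2_{21} = 10 / (2 * 5) = 1

1


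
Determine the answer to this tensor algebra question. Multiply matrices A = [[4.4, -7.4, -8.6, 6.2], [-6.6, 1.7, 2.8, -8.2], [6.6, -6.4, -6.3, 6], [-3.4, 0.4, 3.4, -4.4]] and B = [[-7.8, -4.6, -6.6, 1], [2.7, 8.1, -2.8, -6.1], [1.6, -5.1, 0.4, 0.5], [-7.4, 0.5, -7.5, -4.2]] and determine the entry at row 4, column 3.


(AB)_{ij} = sum_k A_{ik} B_{kj}.
For i=4, j=3:
A_{41} * B_{13} = -3.4 * -6.6 = 22.44
A_{42} * B_{23} = 0.4 * -2.8 = -1.12
A_{43} * B_{33} = 3.4 * 0.4 = 1.36
A_{44} * B_{43} = -4.4 * -7.5 = 33
Sum = 22.44 + -1.12 + 1.36 + 33 = 55.68

55.68


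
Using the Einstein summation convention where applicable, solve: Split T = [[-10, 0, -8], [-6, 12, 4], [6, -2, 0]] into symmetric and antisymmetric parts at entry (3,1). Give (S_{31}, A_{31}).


T_{31} = 6
T_{13} = -8
S_{31} = (6 + -8)/2 = -2/2 = -1
A_{31} = (6 - -8)/2 = 14/2 = 7
Check: S + A = -1 + 7 = 6 = T_{31}.

(-1, 7)


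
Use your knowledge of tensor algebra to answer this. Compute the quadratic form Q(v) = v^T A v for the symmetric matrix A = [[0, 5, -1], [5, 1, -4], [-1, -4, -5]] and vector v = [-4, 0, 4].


First compute Av:
(Av)_1 = 0*-4 + 5*0 + -1*4 = -4
(Av)_2 = 5*-4 + 1*0 + -4*4 = -36
(Av)_3 = -1*-4 + -4*0 + -5*4 = -16
Av = [-4, -36, -16]
Then v^T (Av) = -4*-4 + 0*-36 + 4*-16
= 16 + 0 + -64 = -48

-48


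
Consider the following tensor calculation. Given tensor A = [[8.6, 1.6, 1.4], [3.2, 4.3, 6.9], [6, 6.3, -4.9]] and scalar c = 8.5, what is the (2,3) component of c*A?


Scalar multiplication: (cA)_{ij} = c * A_{ij}.
c = 8.5
A_{23} = 6.9
(cA)_{23} = 8.5 * 6.9 = 58.65

58.65


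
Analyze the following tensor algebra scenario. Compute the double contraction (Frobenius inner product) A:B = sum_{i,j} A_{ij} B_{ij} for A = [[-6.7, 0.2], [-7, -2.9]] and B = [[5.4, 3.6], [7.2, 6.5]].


A:B = sum over all i,j of A_{ij} * B_{ij}.
Row 1: -6.7*5.4=-36.18, 0.2*3.6=0.72 => row sum = -35.46
Row 2: -7*7.2=-50.4, -2.9*6.5=-18.85 => row sum = -69.25
Total = -35.46 + -69.25 = -104.71

-104.71


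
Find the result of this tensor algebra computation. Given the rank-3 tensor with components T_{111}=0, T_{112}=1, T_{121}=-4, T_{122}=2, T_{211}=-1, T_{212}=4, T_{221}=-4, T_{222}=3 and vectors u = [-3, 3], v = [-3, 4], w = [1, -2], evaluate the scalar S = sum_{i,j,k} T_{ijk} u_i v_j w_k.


S = sum over i,j,k of T_{ijk} u_i v_j w_k. Expanding all 8 terms:
T_{111}*u_1*v_1*w_1 = 0*-3*-3*1 = 0  (running total: 0)
T_{112}*u_1*v_1*w_2 = 1*-3*-3*-2 = -18  (running total: -18)
T_{121}*u_1*v_2*w_1 = -4*-3*4*1 = 48  (running total: 30)
T_{122}*u_1*v_2*w_2 = 2*-3*4*-2 = 48  (running total: 78)
T_{211}*u_2*v_1*w_1 = -1*3*-3*1 = 9  (running total: 87)
T_{212}*u_2*v_1*w_2 = 4*3*-3*-2 = 72  (running total: 159)
T_{221}*u_2*v_2*w_1 = -4*3*4*1 = -48  (running total: 111)
T_{222}*u_2*v_2*w_2 = 3*3*4*-2 = -72  (running total: 39)
S = 39

39


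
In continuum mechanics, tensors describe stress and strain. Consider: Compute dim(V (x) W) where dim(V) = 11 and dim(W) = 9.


The dimension of a tensor product is the product of dimensions.
dim(V) = 11, dim(W) = 9
dim(V (x) W) = 11 * 9 = 99

99


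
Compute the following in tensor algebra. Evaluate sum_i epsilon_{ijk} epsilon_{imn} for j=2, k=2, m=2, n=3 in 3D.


Using the identity: epsilon_{ijk} epsilon_{imn} = delta_{jm} delta_{kn} - delta_{jn} delta_{km}.
delta_{22} = 1
delta_{23} = 0
delta_{23} = 0
delta_{22} = 1
Result = 1 * 0 - 0 * 1 = 0 - 0 = 0

0


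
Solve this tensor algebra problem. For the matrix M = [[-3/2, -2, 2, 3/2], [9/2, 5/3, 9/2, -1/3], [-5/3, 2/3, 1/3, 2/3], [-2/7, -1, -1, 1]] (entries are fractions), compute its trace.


The trace is the sum of diagonal entries.
Diagonal: M[1,1] = -3/2, M[2,2] = 5/3, M[3,3] = 1/3, M[4,4] = 1
Tr(M) = -3/2 + 5/3 + 1/3 + 1
Computing step by step:
After adding M[1,1]: -3/2
After adding M[2,2]: 1/6
After adding M[3,3]: 1/2
After adding M[4,4]: 3/2
Tr(M) = 3/2

3/2


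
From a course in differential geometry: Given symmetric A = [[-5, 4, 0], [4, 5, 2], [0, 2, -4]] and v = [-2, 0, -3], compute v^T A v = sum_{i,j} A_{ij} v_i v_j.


First compute Av:
(Av)_1 = -5*-2 + 4*0 + 0*-3 = 10
(Av)_2 = 4*-2 + 5*0 + 2*-3 = -14
(Av)_3 = 0*-2 + 2*0 + -4*-3 = 12
Av = [10, -14, 12]
Then v^T (Av) = -2*10 + 0*-14 + -3*12
= -20 + 0 + -36 = -56

-56


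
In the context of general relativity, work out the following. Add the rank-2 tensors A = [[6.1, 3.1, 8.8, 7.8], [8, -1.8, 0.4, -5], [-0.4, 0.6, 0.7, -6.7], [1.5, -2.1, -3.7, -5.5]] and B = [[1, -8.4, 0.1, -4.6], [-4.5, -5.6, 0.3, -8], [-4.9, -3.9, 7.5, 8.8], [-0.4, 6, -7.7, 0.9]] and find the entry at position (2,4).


Tensor addition is component-wise: (A + B)_{ij} = A_{ij} + B_{ij}.
A_{24} = -5
B_{24} = -8
(A + B)_{24} = -5 + -8 = -13

-13


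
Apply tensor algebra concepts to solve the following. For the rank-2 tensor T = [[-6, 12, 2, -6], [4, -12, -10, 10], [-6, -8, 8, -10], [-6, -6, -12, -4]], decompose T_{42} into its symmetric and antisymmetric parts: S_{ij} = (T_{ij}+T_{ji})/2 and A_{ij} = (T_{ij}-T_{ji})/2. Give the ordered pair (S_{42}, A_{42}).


T_{42} = -6
T_{24} = 10
S_{42} = (-6 + 10)/2 = 4/2 = 2
A_{42} = (-6 - 10)/2 = -16/2 = -8
Check: S + A = 2 + -8 = -6 = T_{42}.

(2, -8)


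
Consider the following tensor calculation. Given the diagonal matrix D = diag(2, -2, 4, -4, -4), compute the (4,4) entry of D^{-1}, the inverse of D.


For a diagonal matrix, the inverse has entries (D^{-1})_{ii} = 1/d_{ii}.
The diagonal entries are: d_{11} = 2, d_{22} = -2, d_{33} = 4, d_{44} = -4, d_{55} = -4
We need (D^{-1})_{44} = 1/d_{44} = 1/-4 = -1/4

-1/4


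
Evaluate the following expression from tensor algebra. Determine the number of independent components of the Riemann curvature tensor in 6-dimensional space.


The Riemann tensor in d dimensions has d^2(d^2 - 1)/12 independent components.
d = 6, so d^2 = 36
d^2 - 1 = 35
d^2(d^2 - 1) = 36 * 35 = 1260
Divide by 12: 1260 / 12 = 105

105


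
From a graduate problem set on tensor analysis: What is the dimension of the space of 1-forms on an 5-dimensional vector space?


The dimension of the space of p-forms on an n-dimensional space is C(n, p).
n = 5, p = 1
C(5, 1) = 5! / (1! * 4!) = 5

5


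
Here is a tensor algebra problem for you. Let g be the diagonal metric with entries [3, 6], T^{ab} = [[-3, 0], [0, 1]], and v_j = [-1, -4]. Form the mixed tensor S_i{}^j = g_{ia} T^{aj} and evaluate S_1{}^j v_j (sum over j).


Step 1: lower the first index. For a diagonal metric, g_{ia} T^{aj} = g_{ii} T^{ij} (no sum on i).
g_{11} = 3
S_1{}^1 = 3 * T^{11} = 3 * -3 = -9
S_1{}^2 = 3 * T^{12} = 3 * 0 = 0
Step 2: contract S_1{}^j with v_j.
S_1{}^1 * v_1 = -9 * -1 = 9
S_1{}^2 * v_2 = 0 * -4 = 0
Result = 9 + 0 = 9

9


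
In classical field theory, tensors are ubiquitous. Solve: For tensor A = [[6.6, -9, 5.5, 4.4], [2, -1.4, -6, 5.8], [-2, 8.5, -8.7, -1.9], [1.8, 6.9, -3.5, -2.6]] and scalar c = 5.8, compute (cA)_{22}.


Scalar multiplication: (cA)_{ij} = c * A_{ij}.
c = 5.8
A_{22} = -1.4
(cA)_{22} = 5.8 * -1.4 = -8.12

-8.12


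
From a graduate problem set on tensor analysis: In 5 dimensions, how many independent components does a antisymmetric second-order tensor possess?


A antisymmetric rank-2 tensor in d dimensions has d(d-1)/2 independent components.
d = 5
d(d-1)/2 = 5 * 4 / 2 = 20 / 2 = 10

10


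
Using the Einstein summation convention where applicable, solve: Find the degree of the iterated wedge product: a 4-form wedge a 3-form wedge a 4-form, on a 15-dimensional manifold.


The degree of a wedge product is the sum of the degrees of the individual forms.
Degrees: 4, 3, 4
Total degree = 4 + 3 + 4 = 11

11


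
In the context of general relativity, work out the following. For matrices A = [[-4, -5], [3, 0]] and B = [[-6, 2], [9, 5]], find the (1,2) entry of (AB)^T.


(AB)^T_{ij} = (AB)_{ji} = sum_k A_{jk} B_{ki}.
For i=1, j=2 we need (AB)_{21}:
A_{21} * B_{11} = 3 * -6 = -18
A_{22} * B_{21} = 0 * 9 = 0
Sum = -18 + 0 = -18

-18


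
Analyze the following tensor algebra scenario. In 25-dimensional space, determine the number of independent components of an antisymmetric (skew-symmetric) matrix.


An antisymmetric rank-2 tensor satisfies A_{ij} = -A_{ji}, so diagonal entries are zero.
The independent components are the upper-triangular entries: C(n, 2) = n(n-1)/2.
n = 25
C(25, 2) = 25 * 24 / 2 = 600 / 2 = 300

300


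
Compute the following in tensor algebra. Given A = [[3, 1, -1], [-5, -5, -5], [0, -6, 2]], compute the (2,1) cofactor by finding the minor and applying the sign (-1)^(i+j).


To find cofactor C_{21}, delete row 2 and column 1.
The resulting 2x2 submatrix is: [[1, -1], [-6, 2]]
Minor M_{21} = 1*2 - -1*-6
  = 2 - 6 = -4
Sign = (-1)^(2+1) = (-1)^3 = -1
Cofactor C_{21} = -1 * -4 = 4

4


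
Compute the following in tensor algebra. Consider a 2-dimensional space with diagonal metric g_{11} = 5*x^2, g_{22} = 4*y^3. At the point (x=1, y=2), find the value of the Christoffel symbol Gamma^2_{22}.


For a diagonal metric, Gamma^k_{ij} = (1/2) g^{kk} (dg_{ik}/dx_j + dg_{jk}/dx_i - dg_{ij}/dx_k).
The metric is diagonal, so g_{ab} = 0 for a != b.
At the given point: g_{11} = 5, g_{22} = 32
g^{22} = 1/32
dg_{22}/dx_2 = dg_{22}/dx_2 = 48
dg_{22}/dx_2 = dg_{22}/dx_2 = 48
dg_{22}/dx_2 = dg_{22}/dx_2 = 48
Numerator = 48 + 48 - 48 = 48
Gamma^2_{22} = 48 / (2 * 32) = 3/4

3/4


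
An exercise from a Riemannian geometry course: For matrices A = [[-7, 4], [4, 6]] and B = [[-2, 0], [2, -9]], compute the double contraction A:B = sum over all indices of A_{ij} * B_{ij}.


A:B = sum over all i,j of A_{ij} * B_{ij}.
Row 1: -7*-2=14, 4*0=0 => row sum = 14
Row 2: 4*2=8, 6*-9=-54 => row sum = -46
Total = 14 + -46 = -32

-32


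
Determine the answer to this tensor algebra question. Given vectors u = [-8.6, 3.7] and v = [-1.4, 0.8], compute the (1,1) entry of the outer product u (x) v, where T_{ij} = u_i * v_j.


The outer product entry T_{ij} = u_i * v_j.
We need i=1, j=1.
u_1 = -8.6, v_1 = -1.4
T_{1,1} = -8.6 * -1.4 = 12.04

12.04


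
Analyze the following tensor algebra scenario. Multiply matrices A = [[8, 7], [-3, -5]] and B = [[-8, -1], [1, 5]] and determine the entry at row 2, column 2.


(AB)_{ij} = sum_k A_{ik} B_{kj}.
For i=2, j=2:
A_{21} * B_{12} = -3 * -1 = 3
A_{22} * B_{22} = -5 * 5 = -25
Sum = 3 + -25 = -22

-22


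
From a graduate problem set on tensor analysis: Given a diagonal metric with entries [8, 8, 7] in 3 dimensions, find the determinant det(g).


For a diagonal metric, the determinant is the product of diagonal entries.
Diagonal entries: 8, 8, 7
det(g) = 8 * 8 * 7 = 448

448


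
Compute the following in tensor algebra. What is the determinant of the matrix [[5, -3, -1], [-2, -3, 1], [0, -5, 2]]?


Expanding along the first row, det(A) = a11*M_11 - a12*M_12 + a13*M_13, where M_1j is the (1,j) minor.
Minor M_11 = -3*2 - 1*-5 = -1
Minor M_12 = -2*2 - 1*0 = -4
Minor M_13 = -2*-5 - -3*0 = 10
det = 5*(-1) - -3*(-4) + -1*(10)
    = -5 - 12 + -10
    = -27

-27


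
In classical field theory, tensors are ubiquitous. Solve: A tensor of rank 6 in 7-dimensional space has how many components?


The number of components of a rank-r tensor in d dimensions is d^r.
Here d = 7 and r = 6.
7^6 = 117649

117649


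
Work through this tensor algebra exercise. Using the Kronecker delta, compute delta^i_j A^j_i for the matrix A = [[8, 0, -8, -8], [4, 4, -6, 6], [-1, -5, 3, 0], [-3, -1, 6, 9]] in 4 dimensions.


The contraction (trace) of a rank-2 tensor is the sum of its diagonal elements.
Diagonal entries: A[1,1] = 8, A[2,2] = 4, A[3,3] = 3, A[4,4] = 9
Tr(A) = 8 + 4 + 3 + 9 = 24

24


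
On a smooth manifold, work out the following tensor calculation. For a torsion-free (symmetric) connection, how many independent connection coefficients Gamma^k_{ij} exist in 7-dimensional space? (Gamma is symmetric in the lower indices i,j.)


Christoffel symbols Gamma^k_{ij} are symmetric in i,j, so there are d * d(d+1)/2 independent symbols.
d = 7
d(d+1)/2 = 7 * 8 / 2 = 28
Total = 7 * 28 = 196

196


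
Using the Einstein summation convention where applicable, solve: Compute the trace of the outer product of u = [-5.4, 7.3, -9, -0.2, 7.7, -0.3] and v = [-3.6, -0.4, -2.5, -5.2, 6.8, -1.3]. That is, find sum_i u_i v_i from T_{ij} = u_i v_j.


The outer product gives T_{ij} = u_i v_j.
The trace (contraction) is Tr(T) = sum_i T_{ii} = sum_i u_i v_i.
Diagonal entries:
T_{11} = u_1 * v_1 = -5.4 * -3.6 = 19.44
T_{22} = u_2 * v_2 = 7.3 * -0.4 = -2.92
T_{33} = u_3 * v_3 = -9 * -2.5 = 22.5
T_{44} = u_4 * v_4 = -0.2 * -5.2 = 1.04
T_{55} = u_5 * v_5 = 7.7 * 6.8 = 52.36
T_{66} = u_6 * v_6 = -0.3 * -1.3 = 0.39
Tr(T) = 19.44 + -2.92 + 22.5 + 1.04 + 52.36 + 0.39 = 92.81

92.81


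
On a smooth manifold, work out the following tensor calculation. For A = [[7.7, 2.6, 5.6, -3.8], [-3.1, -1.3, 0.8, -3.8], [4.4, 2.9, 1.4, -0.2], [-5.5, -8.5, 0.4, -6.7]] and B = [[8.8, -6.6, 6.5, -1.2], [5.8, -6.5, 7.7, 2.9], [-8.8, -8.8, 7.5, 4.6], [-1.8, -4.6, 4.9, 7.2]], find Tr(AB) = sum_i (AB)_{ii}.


Tr(AB) = sum_i (AB)_{ii} where (AB)_{ii} = sum_k A_{ik} B_{ki}.
(AB)_{11} = 7.7*8.8 + 2.6*5.8 + 5.6*-8.8 + -3.8*-1.8 = 40.4
(AB)_{22} = -3.1*-6.6 + -1.3*-6.5 + 0.8*-8.8 + -3.8*-4.6 = 39.35
(AB)_{33} = 4.4*6.5 + 2.9*7.7 + 1.4*7.5 + -0.2*4.9 = 60.45
(AB)_{44} = -5.5*-1.2 + -8.5*2.9 + 0.4*4.6 + -6.7*7.2 = -64.45
Tr(AB) = 40.4 + 39.35 + 60.45 + -64.45 = 75.75

75.75


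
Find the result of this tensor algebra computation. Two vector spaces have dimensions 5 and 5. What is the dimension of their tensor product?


The dimension of a tensor product is the product of dimensions.
dim(V) = 5, dim(W) = 5
dim(V (x) W) = 5 * 5 = 25

25


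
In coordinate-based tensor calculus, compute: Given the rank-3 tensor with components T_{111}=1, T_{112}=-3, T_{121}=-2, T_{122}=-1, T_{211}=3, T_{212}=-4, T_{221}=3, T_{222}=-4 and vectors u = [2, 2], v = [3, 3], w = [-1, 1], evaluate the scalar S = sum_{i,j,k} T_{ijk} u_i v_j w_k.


S = sum over i,j,k of T_{ijk} u_i v_j w_k. Expanding all 8 terms:
T_{111}*u_1*v_1*w_1 = 1*2*3*-1 = -6  (running total: -6)
T_{112}*u_1*v_1*w_2 = -3*2*3*1 = -18  (running total: -24)
T_{121}*u_1*v_2*w_1 = -2*2*3*-1 = 12  (running total: -12)
T_{122}*u_1*v_2*w_2 = -1*2*3*1 = -6  (running total: -18)
T_{211}*u_2*v_1*w_1 = 3*2*3*-1 = -18  (running total: -36)
T_{212}*u_2*v_1*w_2 = -4*2*3*1 = -24  (running total: -60)
T_{221}*u_2*v_2*w_1 = 3*2*3*-1 = -18  (running total: -78)
T_{222}*u_2*v_2*w_2 = -4*2*3*1 = -24  (running total: -102)
S = -102

-102


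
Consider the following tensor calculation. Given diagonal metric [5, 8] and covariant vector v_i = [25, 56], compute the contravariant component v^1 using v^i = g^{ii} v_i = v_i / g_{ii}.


To raise an index with a diagonal metric: v^i = v_i / g_{ii}.
For index 1: v_1 = 25, g_{11} = 5
v^1 = 25 / 5 = 5

5


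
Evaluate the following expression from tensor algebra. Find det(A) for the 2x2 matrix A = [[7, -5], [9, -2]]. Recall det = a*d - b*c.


For a 2x2 matrix [[a, b], [c, d]], det = a*d - b*c.
a = 7, b = -5, c = 9, d = -2
a*d = 7 * -2 = -14
b*c = -5 * 9 = -45
det = -14 - -45 = 31

31


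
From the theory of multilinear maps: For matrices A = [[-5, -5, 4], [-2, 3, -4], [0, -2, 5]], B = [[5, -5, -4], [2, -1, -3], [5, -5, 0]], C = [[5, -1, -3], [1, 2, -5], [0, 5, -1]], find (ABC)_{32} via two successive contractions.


(ABC)_{32} = sum_m (AB)_{3m} C_{m2}. First compute row 3 of AB.
(AB)_{31} = 0*5 + -2*2 + 5*5 = 21
(AB)_{32} = 0*-5 + -2*-1 + 5*-5 = -23
(AB)_{33} = 0*-4 + -2*-3 + 5*0 = 6
Now contract with column 2 of C:
(AB)_{31} * C_{12} = 21 * -1 = -21
(AB)_{32} * C_{22} = -23 * 2 = -46
(AB)_{33} * C_{32} = 6 * 5 = 30
(ABC)_{32} = -21 + -46 + 30 = -37

-37


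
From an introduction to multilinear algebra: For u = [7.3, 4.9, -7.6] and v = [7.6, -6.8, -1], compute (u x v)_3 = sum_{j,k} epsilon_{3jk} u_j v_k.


(u x v)_3 = sum_{j,k} epsilon_{3jk} u_j v_k. Only permutations of (1,2,3) contribute; the two non-zero terms are:
eps_{312} u_1 v_2 = 1 * 7.3 * -6.8 = -49.64
eps_{321} u_2 v_1 = -1 * 4.9 * 7.6 = -37.24
(u x v)_3 = -86.88

-86.88


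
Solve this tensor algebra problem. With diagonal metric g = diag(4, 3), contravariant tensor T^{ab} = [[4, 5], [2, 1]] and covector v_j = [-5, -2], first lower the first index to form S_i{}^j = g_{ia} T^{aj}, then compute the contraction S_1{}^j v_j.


Step 1: lower the first index. For a diagonal metric, g_{ia} T^{aj} = g_{ii} T^{ij} (no sum on i).
g_{11} = 4
S_1{}^1 = 4 * T^{11} = 4 * 4 = 16
S_1{}^2 = 4 * T^{12} = 4 * 5 = 20
Step 2: contract S_1{}^j with v_j.
S_1{}^1 * v_1 = 16 * -5 = -80
S_1{}^2 * v_2 = 20 * -2 = -40
Result = -80 + -40 = -120

-120
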